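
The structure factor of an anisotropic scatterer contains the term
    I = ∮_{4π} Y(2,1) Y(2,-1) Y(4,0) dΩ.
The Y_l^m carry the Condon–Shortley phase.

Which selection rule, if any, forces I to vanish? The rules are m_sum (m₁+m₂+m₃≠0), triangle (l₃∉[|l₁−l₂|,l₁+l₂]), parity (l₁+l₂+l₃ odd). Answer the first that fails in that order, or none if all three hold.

none

Σmᵢ = 0  ✓
l₃∈[|l₁−l₂|,l₁+l₂]=[0,4], have l₃=4  ✓
Σlᵢ = 8 ⇒ even  ✓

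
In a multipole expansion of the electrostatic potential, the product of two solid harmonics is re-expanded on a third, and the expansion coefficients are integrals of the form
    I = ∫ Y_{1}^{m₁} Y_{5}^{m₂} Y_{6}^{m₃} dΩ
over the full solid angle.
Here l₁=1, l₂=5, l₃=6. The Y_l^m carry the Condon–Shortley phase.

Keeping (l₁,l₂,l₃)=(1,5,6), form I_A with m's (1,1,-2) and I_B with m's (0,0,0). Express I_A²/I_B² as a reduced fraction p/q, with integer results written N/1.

Same 1,5,6: normalisation and zero-m 3j drop out of the ratio.
A: Δ: 0! 2! 10! / 13! → 1/858; sum: t=0:+1/34560 = 1/34560; 3j²(1 5 6; 1 1 -2) = Δ·Π!·Σ² = 14/429  (sign +1)
B: Δ: 0! 2! 10! / 13! → 1/858; sum: t=0:+1/14400 = 1/14400; 3j²(1 5 6; 0 0 0) = Δ·Π!·Σ² = 6/143  (sign +1)
I_A²/I_B² = (14/429)/(6/143) = 7/9

7/9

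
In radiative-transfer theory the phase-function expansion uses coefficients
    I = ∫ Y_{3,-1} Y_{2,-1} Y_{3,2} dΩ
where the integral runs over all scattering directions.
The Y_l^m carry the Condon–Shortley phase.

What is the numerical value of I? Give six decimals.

Rules hold: Σm=0, L=8 even, 1≤3≤5.
N = 7·5·7 = 245
Δ = 2!·4!·2!/9! = 1/3780
Racah Σ t=0..2: t=0:+1/24 t=1:−1/4 t=2:+1/24 = -1/6
⇒ 3j(3 2 3; 0 0 0)² = 4/105, sgn +1
Racah Σ t=0..1: t=0:+1/48 t=1:−1/12 = -1/16
⇒ 3j(3 2 3; -1 -1 2)² = 1/28, sgn +1
4πI² = N·(3j₀)²·(3jₘ)² = 1/3
I = +1·√(0.333333/4π) = 0.16286750

0.162868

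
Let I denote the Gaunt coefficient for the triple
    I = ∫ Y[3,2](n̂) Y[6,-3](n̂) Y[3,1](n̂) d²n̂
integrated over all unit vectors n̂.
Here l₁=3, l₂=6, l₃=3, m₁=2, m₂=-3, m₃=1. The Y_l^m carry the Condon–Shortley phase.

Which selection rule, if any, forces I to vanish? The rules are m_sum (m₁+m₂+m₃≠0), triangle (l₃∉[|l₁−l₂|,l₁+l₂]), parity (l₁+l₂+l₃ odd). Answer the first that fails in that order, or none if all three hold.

none

Σmᵢ = 0  ✓
l₃∈[|l₁−l₂|,l₁+l₂]=[3,9], have l₃=3  ✓
Σlᵢ = 12 ⇒ even  ✓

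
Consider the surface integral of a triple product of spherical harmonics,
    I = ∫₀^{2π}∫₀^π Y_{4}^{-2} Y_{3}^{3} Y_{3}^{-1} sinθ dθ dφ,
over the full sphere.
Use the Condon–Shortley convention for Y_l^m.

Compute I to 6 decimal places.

Checks pass: Σm=0; 10 even; l₃=3∈[1,7].
(2·4+1)(2·3+1)(2·3+1) = 441
Δ: 4! 4! 2! / 11! → 1/34650
sum: t=1:−1/72 t=2:+1/16 t=3:−1/72 = 5/144
3j²(4 3 3; 0 0 0) = Δ·Π!·Σ² = 2/77  (sign -1)
sum: t=4:+1/192 = 1/192
3j²(4 3 3; -2 3 -1) = Δ·Π!·Σ² = 3/77  (sign +1)
combine: 4πI² = 441·2/77·3/77 = 54/121
take √, sign -1: I = -0.18845135

-0.188451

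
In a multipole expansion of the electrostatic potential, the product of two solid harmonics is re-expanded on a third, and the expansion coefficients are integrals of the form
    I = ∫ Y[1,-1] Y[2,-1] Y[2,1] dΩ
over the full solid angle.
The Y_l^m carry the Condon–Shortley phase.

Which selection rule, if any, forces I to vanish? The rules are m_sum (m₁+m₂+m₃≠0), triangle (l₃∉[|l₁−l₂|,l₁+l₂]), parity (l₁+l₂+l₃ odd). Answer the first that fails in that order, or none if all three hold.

Σmᵢ = -1  ✗
l₃∈[|l₁−l₂|,l₁+l₂]=[1,3], have l₃=2
Σlᵢ = 5 ⇒ odd

m_sum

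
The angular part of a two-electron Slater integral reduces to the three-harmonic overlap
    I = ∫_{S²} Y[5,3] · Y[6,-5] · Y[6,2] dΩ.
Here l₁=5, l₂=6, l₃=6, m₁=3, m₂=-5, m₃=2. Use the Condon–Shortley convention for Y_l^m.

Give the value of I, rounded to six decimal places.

0.000000

l₁+l₂+l₃=17 is odd: 3j(l;000)=0 ⇒ I=0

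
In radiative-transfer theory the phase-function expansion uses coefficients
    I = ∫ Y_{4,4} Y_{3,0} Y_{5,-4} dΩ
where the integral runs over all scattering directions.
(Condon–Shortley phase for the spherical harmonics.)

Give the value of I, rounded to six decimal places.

Checks pass: Σm=0; 12 even; l₃=5∈[1,7].
(2·4+1)(2·3+1)(2·5+1) = 693
Δ: 2! 6! 4! / 13! → 1/180180
sum: t=0:+1/576 t=1:−1/144 t=2:+1/576 = -1/288
3j²(4 3 5; 0 0 0) = Δ·Π!·Σ² = 20/1001  (sign +1)
sum: t=0:+1/8640 = 1/8640
3j²(4 3 5; 4 0 -4) = Δ·Π!·Σ² = 28/715  (sign -1)
combine: 4πI² = 693·20/1001·28/715 = 1008/1859
take √, sign -1: I = -0.20772350

-0.207724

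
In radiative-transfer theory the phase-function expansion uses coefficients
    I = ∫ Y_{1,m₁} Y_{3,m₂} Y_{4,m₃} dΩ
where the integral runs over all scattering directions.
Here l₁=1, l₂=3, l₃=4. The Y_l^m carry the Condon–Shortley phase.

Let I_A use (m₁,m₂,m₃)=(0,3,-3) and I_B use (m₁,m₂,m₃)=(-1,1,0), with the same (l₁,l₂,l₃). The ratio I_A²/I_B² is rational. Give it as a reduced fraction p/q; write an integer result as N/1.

7/6

Same 1,3,4: normalisation and zero-m 3j drop out of the ratio.
A: Δ: 0! 2! 6! / 9! → 1/252; sum: t=0:+1/720 = 1/720; 3j²(1 3 4; 0 3 -3) = Δ·Π!·Σ² = 1/36  (sign -1)
B: Δ: 0! 2! 6! / 9! → 1/252; sum: t=0:+1/96 = 1/96; 3j²(1 3 4; -1 1 0) = Δ·Π!·Σ² = 1/42  (sign +1)
I_A²/I_B² = (1/36)/(1/42) = 7/6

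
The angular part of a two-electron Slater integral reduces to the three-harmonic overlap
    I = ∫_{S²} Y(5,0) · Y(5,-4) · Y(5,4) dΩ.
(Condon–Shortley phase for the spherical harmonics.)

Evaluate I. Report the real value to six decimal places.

L=15 odd ⇒ parity kills the (l;000) factor ⇒ I = 0

0.000000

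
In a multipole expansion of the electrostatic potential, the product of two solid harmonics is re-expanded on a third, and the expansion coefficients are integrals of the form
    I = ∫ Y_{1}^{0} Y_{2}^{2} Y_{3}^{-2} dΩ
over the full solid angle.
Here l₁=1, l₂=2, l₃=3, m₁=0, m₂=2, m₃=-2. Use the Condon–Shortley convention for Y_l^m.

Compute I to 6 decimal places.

Checks pass: Σm=0; 6 even; l₃=3∈[1,3].
(2·1+1)(2·2+1)(2·3+1) = 105
Δ: 0! 2! 4! / 7! → 1/105
sum: t=0:+1/4 = 1/4
3j²(1 2 3; 0 0 0) = Δ·Π!·Σ² = 3/35  (sign -1)
sum: t=0:+1/24 = 1/24
3j²(1 2 3; 0 2 -2) = Δ·Π!·Σ² = 1/21  (sign -1)
combine: 4πI² = 105·3/35·1/21 = 3/7
take √, sign +1: I = 0.18467439

0.184674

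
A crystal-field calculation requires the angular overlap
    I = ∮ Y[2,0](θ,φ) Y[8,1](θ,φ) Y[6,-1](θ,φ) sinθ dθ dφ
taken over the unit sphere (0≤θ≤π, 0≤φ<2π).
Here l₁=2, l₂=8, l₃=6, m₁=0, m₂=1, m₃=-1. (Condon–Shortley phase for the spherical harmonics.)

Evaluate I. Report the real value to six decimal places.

Rules hold: Σm=0, L=16 even, 6≤6≤10.
N = 5·17·13 = 1105
Δ = 4!·0!·12!/17! = 1/30940
Racah Σ t=2..2: t=2:+1/2073600 = 1/2073600
⇒ 3j(2 8 6; 0 0 0)² = 28/1105, sgn +1
Racah Σ t=2..2: t=2:+1/2419200 = 1/2419200
⇒ 3j(2 8 6; 0 1 -1)² = 27/1105, sgn -1
4πI² = N·(3j₀)²·(3jₘ)² = 756/1105
I = -1·√(0.684163/4π) = -0.23333228

-0.233332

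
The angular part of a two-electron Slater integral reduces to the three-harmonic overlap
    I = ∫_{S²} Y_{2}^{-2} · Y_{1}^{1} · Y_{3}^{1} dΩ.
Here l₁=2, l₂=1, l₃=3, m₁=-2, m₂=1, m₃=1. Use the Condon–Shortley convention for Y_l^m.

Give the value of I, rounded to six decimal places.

Rules hold: Σm=0, L=6 even, 1≤3≤3.
N = 5·3·7 = 105
Δ = 0!·4!·2!/7! = 1/105
Racah Σ t=0..0: t=0:+1/4 = 1/4
⇒ 3j(2 1 3; 0 0 0)² = 3/35, sgn -1
Racah Σ t=0..0: t=0:+1/48 = 1/48
⇒ 3j(2 1 3; -2 1 1)² = 1/105, sgn +1
4πI² = N·(3j₀)²·(3jₘ)² = 3/35
I = -1·√(0.0857143/4π) = -0.08258890

-0.082589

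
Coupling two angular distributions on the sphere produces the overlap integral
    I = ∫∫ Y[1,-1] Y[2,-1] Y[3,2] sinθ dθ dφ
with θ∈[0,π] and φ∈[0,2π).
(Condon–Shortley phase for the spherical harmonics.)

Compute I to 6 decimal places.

m-sum 0 ✓  L=6 even ✓  1≤3≤3 ✓
Π(2lᵢ+1) = 3×5×7 = 105
triangle coeff Δ(1,2,3) = 1/105
Σ_t [0,0]: t=0:+1/4 = 1/4
(3j)²=3/35 [(1 2 3; 0 0 0)], sign=-1
Σ_t [0,0]: t=0:+1/12 = 1/12
(3j)²=2/21 [(1 2 3; -1 -1 2)], sign=-1
⇒ 4πI² = 6/7
I = (+1)√(6/7/(4π)) = 0.26116903

0.261169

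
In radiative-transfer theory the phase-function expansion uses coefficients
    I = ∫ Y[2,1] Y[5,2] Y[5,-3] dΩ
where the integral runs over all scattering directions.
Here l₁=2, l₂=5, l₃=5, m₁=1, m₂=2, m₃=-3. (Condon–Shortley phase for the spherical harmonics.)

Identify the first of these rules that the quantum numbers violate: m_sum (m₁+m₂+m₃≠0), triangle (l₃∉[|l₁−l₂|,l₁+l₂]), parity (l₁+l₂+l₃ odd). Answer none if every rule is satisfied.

m₁+m₂+m₃ = 1 + 2 − 3 = 0  ✓
triangle: |2−5|=3 ≤ l₃=5 ≤ 2+5=7  ✓
parity: l₁+l₂+l₃ = 12 is even  ✓

none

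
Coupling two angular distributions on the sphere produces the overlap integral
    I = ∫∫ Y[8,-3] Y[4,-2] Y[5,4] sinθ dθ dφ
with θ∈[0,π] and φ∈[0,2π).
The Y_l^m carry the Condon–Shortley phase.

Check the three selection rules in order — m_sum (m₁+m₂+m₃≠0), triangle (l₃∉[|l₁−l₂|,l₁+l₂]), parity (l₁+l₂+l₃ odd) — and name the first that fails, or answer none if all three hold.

m_sum

azimuthal sum: -3 − 2 + 4 = -1  ✗
4 ≤ 5 ≤ 12 (triangle on l)
L = 8 + 4 + 5 = 17 (odd)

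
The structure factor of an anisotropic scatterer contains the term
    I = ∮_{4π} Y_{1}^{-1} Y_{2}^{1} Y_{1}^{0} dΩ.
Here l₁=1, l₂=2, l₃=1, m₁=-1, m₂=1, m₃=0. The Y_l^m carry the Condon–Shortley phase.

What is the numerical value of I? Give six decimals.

-0.218510

Checks pass: Σm=0; 4 even; l₃=1∈[1,3].
(2·1+1)(2·2+1)(2·1+1) = 45
Δ: 2! 0! 2! / 5! → 1/30
sum: t=1:−1/1 = -1/1
3j²(1 2 1; 0 0 0) = Δ·Π!·Σ² = 2/15  (sign +1)
sum: t=2:+1/2 = 1/2
3j²(1 2 1; -1 1 0) = Δ·Π!·Σ² = 1/10  (sign -1)
combine: 4πI² = 45·2/15·1/10 = 3/5
take √, sign -1: I = -0.21850969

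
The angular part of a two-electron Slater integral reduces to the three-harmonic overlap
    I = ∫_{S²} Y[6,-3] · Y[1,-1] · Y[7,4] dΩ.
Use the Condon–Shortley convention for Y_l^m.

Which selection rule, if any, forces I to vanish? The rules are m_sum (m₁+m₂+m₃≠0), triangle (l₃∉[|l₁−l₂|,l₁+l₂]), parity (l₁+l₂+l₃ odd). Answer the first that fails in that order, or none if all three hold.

none

m₁+m₂+m₃ = -3 − 1 + 4 = 0  ✓
triangle: |6−1|=5 ≤ l₃=7 ≤ 6+1=7  ✓
parity: l₁+l₂+l₃ = 14 is even  ✓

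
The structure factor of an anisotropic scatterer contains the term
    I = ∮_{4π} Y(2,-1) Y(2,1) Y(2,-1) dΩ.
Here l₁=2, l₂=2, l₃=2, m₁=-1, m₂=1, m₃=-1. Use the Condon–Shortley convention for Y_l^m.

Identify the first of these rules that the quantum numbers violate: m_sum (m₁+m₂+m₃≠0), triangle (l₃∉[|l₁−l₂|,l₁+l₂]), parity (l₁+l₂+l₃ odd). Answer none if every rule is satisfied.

m_sum

azimuthal sum: -1 + 1 − 1 = -1  ✗
0 ≤ 2 ≤ 4 (triangle on l)
L = 2 + 2 + 2 = 6 (even)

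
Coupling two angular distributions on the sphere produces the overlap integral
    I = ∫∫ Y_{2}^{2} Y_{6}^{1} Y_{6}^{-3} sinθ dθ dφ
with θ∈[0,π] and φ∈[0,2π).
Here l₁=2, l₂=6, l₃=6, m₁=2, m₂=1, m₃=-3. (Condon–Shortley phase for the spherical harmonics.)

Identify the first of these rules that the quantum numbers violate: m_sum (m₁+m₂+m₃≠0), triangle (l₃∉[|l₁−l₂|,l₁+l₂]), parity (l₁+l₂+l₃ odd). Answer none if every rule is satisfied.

none

Σmᵢ = 0  ✓
l₃∈[|l₁−l₂|,l₁+l₂]=[4,8], have l₃=6  ✓
Σlᵢ = 14 ⇒ even  ✓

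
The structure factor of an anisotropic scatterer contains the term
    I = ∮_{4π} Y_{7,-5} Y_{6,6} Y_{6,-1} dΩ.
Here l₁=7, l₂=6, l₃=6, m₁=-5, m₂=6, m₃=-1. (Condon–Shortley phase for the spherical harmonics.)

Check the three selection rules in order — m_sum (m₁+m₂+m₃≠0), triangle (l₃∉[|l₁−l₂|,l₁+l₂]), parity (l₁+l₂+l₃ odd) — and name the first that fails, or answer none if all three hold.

azimuthal sum: -5 + 6 − 1 = 0  ✓
1 ≤ 6 ≤ 13 (triangle on l)  ✓
L = 7 + 6 + 6 = 19 (odd)  ✗

parity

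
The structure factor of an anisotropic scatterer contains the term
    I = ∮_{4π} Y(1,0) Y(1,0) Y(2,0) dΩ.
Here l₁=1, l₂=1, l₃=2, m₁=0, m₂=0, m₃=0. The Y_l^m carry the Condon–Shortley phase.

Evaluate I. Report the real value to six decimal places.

0.252313

Rules hold: Σm=0, L=4 even, 0≤2≤2.
N = 3·3·5 = 45
Δ = 0!·2!·2!/5! = 1/30
Racah Σ t=0..0: t=0:+1/1 = 1/1
⇒ 3j(1 1 2; 0 0 0)² = 2/15, sgn +1
(m-triple is (0,0,0) — same symbol as above.)
4πI² = N·(3j₀)²·(3jₘ)² = 4/5
I = +1·√(0.8/4π) = 0.25231325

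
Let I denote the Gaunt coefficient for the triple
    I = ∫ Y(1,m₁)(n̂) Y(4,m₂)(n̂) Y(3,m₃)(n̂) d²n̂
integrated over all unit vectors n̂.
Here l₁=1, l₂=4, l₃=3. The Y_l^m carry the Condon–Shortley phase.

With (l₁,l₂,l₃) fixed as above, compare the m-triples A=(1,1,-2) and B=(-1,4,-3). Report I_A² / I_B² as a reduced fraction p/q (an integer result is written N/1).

l's match ⇒ only the (l;m) 3-j factors differ between A and B.
A: triangle coeff Δ(1,4,3) = 1/252; Σ_t [0,0]: t=0:+1/240 = 1/240; (3j)²=1/84 [(1 4 3; 1 1 -2)], sign=-1
B: triangle coeff Δ(1,4,3) = 1/252; Σ_t [2,2]: t=2:+1/1440 = 1/1440; (3j)²=1/9 [(1 4 3; -1 4 -3)], sign=+1
I_A²/I_B² = (1/84)/(1/9) = 3/28

3/28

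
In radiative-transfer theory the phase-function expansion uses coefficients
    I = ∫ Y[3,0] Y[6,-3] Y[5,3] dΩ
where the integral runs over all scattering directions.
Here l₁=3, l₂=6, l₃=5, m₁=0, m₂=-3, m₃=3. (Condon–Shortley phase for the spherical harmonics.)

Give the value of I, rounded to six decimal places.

m-sum 0 ✓  L=14 even ✓  3≤5≤9 ✓
Π(2lᵢ+1) = 7×13×11 = 1001
triangle coeff Δ(3,6,5) = 1/675675
Σ_t [1,3]: t=1:−1/8640 t=2:+1/2304 t=3:−1/8640 = 7/34560
(3j)²=7/429 [(3 6 5; 0 0 0)], sign=-1
Σ_t [1,3]: t=1:−1/17280 t=2:+1/20160 t=3:−1/483840 = -1/96768
(3j)²=1/1001 [(3 6 5; 0 -3 3)], sign=-1
⇒ 4πI² = 7/429
I = (+1)√(7/429/(4π)) = 0.03603425

0.036034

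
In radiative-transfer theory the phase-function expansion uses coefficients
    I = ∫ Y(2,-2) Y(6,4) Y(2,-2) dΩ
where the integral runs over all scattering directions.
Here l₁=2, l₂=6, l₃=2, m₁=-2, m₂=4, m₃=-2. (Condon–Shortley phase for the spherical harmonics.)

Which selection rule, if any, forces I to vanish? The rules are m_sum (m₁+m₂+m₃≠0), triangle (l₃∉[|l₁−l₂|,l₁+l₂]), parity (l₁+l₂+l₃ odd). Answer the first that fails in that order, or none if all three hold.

Σmᵢ = 0  ✓
l₃∈[|l₁−l₂|,l₁+l₂]=[4,8], have l₃=2  ✗
Σlᵢ = 10 ⇒ even

triangle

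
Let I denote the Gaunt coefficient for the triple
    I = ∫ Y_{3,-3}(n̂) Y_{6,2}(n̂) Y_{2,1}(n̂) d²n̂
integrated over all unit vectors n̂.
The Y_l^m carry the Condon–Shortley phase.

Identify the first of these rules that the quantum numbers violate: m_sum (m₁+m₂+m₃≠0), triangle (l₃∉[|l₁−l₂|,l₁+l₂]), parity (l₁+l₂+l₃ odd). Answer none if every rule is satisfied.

triangle

m₁+m₂+m₃ = -3 + 2 + 1 = 0  ✓
triangle: |3−6|=3 ≤ l₃=2 ≤ 3+6=9  ✗
parity: l₁+l₂+l₃ = 11 is odd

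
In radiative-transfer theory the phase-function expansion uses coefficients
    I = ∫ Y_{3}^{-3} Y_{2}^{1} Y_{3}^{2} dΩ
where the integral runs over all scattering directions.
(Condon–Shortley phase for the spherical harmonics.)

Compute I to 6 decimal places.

m-sum 0 ✓  L=8 even ✓  1≤3≤5 ✓
Π(2lᵢ+1) = 7×5×7 = 245
triangle coeff Δ(3,2,3) = 1/3780
Σ_t [0,2]: t=0:+1/24 t=1:−1/4 t=2:+1/24 = -1/6
(3j)²=4/105 [(3 2 3; 0 0 0)], sign=+1
Σ_t [2,2]: t=2:+1/48 = 1/48
(3j)²=5/84 [(3 2 3; -3 1 2)], sign=-1
⇒ 4πI² = 5/9
I = (-1)√(5/9/(4π)) = -0.21026104

-0.210261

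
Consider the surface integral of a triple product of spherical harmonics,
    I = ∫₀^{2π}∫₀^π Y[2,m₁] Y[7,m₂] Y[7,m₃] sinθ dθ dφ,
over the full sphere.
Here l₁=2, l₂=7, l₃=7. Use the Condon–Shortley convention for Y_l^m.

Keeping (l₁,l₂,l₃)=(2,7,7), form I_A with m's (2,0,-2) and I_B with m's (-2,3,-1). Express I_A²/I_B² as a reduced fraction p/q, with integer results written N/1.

Shared (l₁,l₂,l₃)=(2,7,7): N and (l;000)² cancel in I_A²/I_B².
A: Δ = 2!·2!·12!/17! = 1/185640; Racah Σ t=0..0: t=0:+1/2419200 = 1/2419200; ⇒ 3j(2 7 7; 2 0 -2)² = 27/1105, sgn -1
B: Δ = 2!·2!·12!/17! = 1/185640; Racah Σ t=2..2: t=2:+1/3870720 = 1/3870720; ⇒ 3j(2 7 7; -2 3 -1)² = 135/6188, sgn +1
I_A²/I_B² = (27/1105)/(135/6188) = 28/25

28/25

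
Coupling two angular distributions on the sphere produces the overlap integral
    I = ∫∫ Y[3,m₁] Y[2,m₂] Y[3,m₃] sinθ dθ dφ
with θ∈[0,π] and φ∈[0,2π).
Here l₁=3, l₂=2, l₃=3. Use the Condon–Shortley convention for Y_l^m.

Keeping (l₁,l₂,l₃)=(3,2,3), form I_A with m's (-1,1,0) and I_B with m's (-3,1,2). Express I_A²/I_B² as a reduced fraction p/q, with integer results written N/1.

2/25

l's match ⇒ only the (l;m) 3-j factors differ between A and B.
A: triangle coeff Δ(3,2,3) = 1/3780; Σ_t [1,2]: t=1:−1/12 t=2:+1/8 = 1/24; (3j)²=1/210 [(3 2 3; -1 1 0)], sign=-1
B: triangle coeff Δ(3,2,3) = 1/3780; Σ_t [2,2]: t=2:+1/48 = 1/48; (3j)²=5/84 [(3 2 3; -3 1 2)], sign=-1
I_A²/I_B² = (1/210)/(5/84) = 2/25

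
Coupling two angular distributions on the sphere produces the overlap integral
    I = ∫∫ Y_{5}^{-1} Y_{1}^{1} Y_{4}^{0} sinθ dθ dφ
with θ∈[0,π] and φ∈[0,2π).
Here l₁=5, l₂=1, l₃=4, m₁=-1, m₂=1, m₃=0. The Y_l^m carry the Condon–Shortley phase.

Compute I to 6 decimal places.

m-sum 0 ✓  L=10 even ✓  4≤4≤6 ✓
Π(2lᵢ+1) = 11×3×9 = 297
triangle coeff Δ(5,1,4) = 1/495
Σ_t [1,1]: t=1:−1/576 = -1/576
(3j)²=5/99 [(5 1 4; 0 0 0)], sign=-1
Σ_t [2,2]: t=2:+1/1152 = 1/1152
(3j)²=1/33 [(5 1 4; -1 1 0)], sign=+1
⇒ 4πI² = 5/11
I = (-1)√(5/11/(4π)) = -0.19018827

-0.190188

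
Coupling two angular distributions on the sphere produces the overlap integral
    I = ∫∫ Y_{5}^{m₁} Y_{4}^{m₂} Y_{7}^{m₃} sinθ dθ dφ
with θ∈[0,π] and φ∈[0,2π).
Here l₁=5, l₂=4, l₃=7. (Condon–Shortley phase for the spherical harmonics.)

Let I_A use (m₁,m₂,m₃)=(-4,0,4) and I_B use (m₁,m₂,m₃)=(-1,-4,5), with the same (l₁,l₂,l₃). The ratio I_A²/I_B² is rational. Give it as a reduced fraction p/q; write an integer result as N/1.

Shared (l₁,l₂,l₃)=(5,4,7): N and (l;000)² cancel in I_A²/I_B².
A: Δ = 2!·8!·6!/17! = 1/6126120; Racah Σ t=1..2: t=1:−1/1451520 t=2:+1/483840 = 1/725760; ⇒ 3j(5 4 7; -4 0 4)² = 24/1547, sgn -1
B: Δ = 2!·8!·6!/17! = 1/6126120; Racah Σ t=0..0: t=0:+1/2073600 = 1/2073600; ⇒ 3j(5 4 7; -1 -4 5)² = 28/1105, sgn +1
I_A²/I_B² = (24/1547)/(28/1105) = 30/49

30/49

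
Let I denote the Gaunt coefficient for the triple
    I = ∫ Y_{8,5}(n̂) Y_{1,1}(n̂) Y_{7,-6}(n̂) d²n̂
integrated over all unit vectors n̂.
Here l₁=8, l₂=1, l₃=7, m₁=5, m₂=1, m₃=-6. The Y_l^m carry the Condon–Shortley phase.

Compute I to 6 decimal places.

m-sum 0 ✓  L=16 even ✓  7≤7≤9 ✓
Π(2lᵢ+1) = 17×3×15 = 765
triangle coeff Δ(8,1,7) = 1/2040
Σ_t [1,1]: t=1:−1/25401600 = -1/25401600
(3j)²=8/255 [(8 1 7; 0 0 0)], sign=+1
Σ_t [2,2]: t=2:+1/12454041600 = 1/12454041600
(3j)²=1/680 [(8 1 7; 5 1 -6)], sign=-1
⇒ 4πI² = 3/85
I = (-1)√(3/85/(4π)) = -0.05299638

-0.052996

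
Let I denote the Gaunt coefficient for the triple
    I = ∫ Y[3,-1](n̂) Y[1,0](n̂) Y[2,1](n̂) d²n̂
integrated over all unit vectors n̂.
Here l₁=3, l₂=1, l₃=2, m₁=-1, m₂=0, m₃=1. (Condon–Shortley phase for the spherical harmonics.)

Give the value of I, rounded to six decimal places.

-0.233597

Rules hold: Σm=0, L=6 even, 2≤2≤4.
N = 7·3·5 = 105
Δ = 2!·4!·0!/7! = 1/105
Racah Σ t=1..1: t=1:−1/4 = -1/4
⇒ 3j(3 1 2; 0 0 0)² = 3/35, sgn -1
Racah Σ t=1..1: t=1:−1/6 = -1/6
⇒ 3j(3 1 2; -1 0 1)² = 8/105, sgn +1
4πI² = N·(3j₀)²·(3jₘ)² = 24/35
I = -1·√(0.685714/4π) = -0.23359668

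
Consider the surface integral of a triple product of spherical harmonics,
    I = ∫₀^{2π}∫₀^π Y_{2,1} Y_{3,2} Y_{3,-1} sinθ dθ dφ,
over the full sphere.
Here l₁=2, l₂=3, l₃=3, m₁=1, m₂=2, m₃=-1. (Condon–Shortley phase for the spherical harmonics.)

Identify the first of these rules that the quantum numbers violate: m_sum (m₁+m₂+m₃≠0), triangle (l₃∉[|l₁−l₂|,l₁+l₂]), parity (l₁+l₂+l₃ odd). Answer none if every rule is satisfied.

m_sum

azimuthal sum: 1 + 2 − 1 = 2  ✗
1 ≤ 3 ≤ 5 (triangle on l)
L = 2 + 3 + 3 = 8 (even)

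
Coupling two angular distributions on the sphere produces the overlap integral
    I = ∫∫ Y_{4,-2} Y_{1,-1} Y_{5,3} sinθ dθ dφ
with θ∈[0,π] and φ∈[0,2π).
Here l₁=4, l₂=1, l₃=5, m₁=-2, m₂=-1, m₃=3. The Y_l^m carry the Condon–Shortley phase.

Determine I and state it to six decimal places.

-0.259847

Checks pass: Σm=0; 10 even; l₃=5∈[3,5].
(2·4+1)(2·1+1)(2·5+1) = 297
Δ: 0! 8! 2! / 11! → 1/495
sum: t=0:+1/576 = 1/576
3j²(4 1 5; 0 0 0) = Δ·Π!·Σ² = 5/99  (sign -1)
sum: t=0:+1/2880 = 1/2880
3j²(4 1 5; -2 -1 3) = Δ·Π!·Σ² = 28/495  (sign +1)
combine: 4πI² = 297·5/99·28/495 = 28/33
take √, sign -1: I = -0.25984664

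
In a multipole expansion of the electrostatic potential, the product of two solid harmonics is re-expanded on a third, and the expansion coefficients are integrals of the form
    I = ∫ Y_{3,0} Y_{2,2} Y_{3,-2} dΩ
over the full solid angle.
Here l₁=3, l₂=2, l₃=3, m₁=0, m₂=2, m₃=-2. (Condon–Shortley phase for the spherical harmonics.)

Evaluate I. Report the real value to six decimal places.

-0.188063

Rules hold: Σm=0, L=8 even, 1≤3≤5.
N = 7·5·7 = 245
Δ = 2!·4!·2!/9! = 1/3780
Racah Σ t=0..2: t=0:+1/24 t=1:−1/4 t=2:+1/24 = -1/6
⇒ 3j(3 2 3; 0 0 0)² = 4/105, sgn +1
Racah Σ t=2..2: t=2:+1/24 = 1/24
⇒ 3j(3 2 3; 0 2 -2)² = 1/21, sgn -1
4πI² = N·(3j₀)²·(3jₘ)² = 4/9
I = -1·√(0.444444/4π) = -0.18806319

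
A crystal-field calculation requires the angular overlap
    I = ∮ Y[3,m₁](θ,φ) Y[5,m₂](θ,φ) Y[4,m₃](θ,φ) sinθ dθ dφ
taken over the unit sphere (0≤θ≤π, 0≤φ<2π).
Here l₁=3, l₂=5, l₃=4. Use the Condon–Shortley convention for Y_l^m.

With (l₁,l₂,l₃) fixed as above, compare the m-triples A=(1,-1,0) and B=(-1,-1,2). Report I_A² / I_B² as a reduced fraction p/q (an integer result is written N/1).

1210/1849

Same 3,5,4: normalisation and zero-m 3j drop out of the ratio.
A: Δ: 4! 2! 6! / 13! → 1/180180; sum: t=0:+1/2304 t=1:−1/216 t=2:+1/384 = -11/6912; 3j²(3 5 4; 1 -1 0) = Δ·Π!·Σ² = 11/1638  (sign -1)
B: Δ: 4! 2! 6! / 13! → 1/180180; sum: t=2:+1/384 t=3:−1/720 t=4:+1/34560 = 43/34560; 3j²(3 5 4; -1 -1 2) = Δ·Π!·Σ² = 1849/180180  (sign +1)
I_A²/I_B² = (11/1638)/(1849/180180) = 1210/1849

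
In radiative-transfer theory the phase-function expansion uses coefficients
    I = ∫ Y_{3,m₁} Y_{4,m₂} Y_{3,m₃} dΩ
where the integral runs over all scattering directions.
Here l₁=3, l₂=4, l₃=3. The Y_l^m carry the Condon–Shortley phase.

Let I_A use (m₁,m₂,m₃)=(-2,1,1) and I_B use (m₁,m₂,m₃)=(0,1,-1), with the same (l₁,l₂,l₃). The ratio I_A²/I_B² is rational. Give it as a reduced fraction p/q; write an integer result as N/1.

Same 3,4,3: normalisation and zero-m 3j drop out of the ratio.
A: Δ: 4! 2! 4! / 11! → 1/34650; sum: t=3:−1/48 t=4:+1/144 = -1/72; 3j²(3 4 3; -2 1 1) = Δ·Π!·Σ² = 16/693  (sign -1)
B: Δ: 4! 2! 4! / 11! → 1/34650; sum: t=1:−1/288 t=2:+1/24 t=3:−1/48 = 5/288; 3j²(3 4 3; 0 1 -1) = Δ·Π!·Σ² = 5/462  (sign +1)
I_A²/I_B² = (16/693)/(5/462) = 32/15

32/15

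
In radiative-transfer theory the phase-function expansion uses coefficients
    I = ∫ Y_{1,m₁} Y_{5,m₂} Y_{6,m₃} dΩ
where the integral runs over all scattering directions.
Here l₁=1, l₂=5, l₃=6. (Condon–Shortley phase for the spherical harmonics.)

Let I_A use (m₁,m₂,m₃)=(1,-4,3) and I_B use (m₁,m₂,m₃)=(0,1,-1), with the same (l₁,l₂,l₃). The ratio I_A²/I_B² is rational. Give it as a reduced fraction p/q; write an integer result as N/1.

3/35

Shared (l₁,l₂,l₃)=(1,5,6): N and (l;000)² cancel in I_A²/I_B².
A: Δ = 0!·2!·10!/13! = 1/858; Racah Σ t=0..0: t=0:+1/725760 = 1/725760; ⇒ 3j(1 5 6; 1 -4 3)² = 1/286, sgn -1
B: Δ = 0!·2!·10!/13! = 1/858; Racah Σ t=0..0: t=0:+1/17280 = 1/17280; ⇒ 3j(1 5 6; 0 1 -1)² = 35/858, sgn -1
I_A²/I_B² = (1/286)/(35/858) = 3/35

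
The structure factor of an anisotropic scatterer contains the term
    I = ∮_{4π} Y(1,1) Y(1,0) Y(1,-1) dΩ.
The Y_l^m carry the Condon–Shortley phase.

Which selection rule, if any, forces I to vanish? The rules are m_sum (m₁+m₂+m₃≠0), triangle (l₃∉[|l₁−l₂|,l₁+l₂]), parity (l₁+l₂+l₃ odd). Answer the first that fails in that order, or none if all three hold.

parity

azimuthal sum: 1 + 0 − 1 = 0  ✓
0 ≤ 1 ≤ 2 (triangle on l)  ✓
L = 1 + 1 + 1 = 3 (odd)  ✗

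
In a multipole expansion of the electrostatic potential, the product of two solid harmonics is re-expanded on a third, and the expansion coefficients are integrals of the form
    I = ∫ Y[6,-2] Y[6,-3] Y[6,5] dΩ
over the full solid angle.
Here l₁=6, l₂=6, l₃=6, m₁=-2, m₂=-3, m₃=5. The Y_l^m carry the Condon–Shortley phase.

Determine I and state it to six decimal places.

Checks pass: Σm=0; 18 even; l₃=6∈[0,12].
(2·6+1)(2·6+1)(2·6+1) = 2197
Δ: 6! 6! 6! / 19! → 1/325909584
sum: t=0:+1/373248000 t=1:−1/1728000 t=2:+1/110592 t=3:−1/46656 t=4:+1/110592 t=5:−1/1728000 t=6:+1/373248000 = -7/1555200
3j²(6 6 6; 0 0 0) = Δ·Π!·Σ² = 400/46189  (sign -1)
sum: t=2:+1/4147200 t=3:−1/3110400 = -1/12441600
3j²(6 6 6; -2 -3 5) = Δ·Π!·Σ² = 7/4199  (sign +1)
combine: 4πI² = 2197·400/46189·7/4199 = 36400/1147619
take √, sign -1: I = -0.05023968

-0.050240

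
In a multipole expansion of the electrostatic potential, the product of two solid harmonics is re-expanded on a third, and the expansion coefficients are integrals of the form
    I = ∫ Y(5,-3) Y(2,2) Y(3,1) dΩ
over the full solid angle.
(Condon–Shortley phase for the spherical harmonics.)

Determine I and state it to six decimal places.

Rules hold: Σm=0, L=10 even, 3≤3≤7.
N = 11·5·7 = 385
Δ = 4!·6!·0!/11! = 1/2310
Racah Σ t=2..2: t=2:+1/144 = 1/144
⇒ 3j(5 2 3; 0 0 0)² = 10/231, sgn -1
Racah Σ t=4..4: t=4:+1/1152 = 1/1152
⇒ 3j(5 2 3; -3 2 1)² = 1/33, sgn +1
4πI² = N·(3j₀)²·(3jₘ)² = 50/99
I = -1·√(0.505051/4π) = -0.20047604

-0.200476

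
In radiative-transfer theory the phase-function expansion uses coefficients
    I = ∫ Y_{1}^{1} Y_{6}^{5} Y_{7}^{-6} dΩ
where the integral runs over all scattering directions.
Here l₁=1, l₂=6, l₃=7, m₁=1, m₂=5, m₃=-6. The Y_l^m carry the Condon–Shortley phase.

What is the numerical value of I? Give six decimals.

Rules hold: Σm=0, L=14 even, 5≤7≤7.
N = 3·13·15 = 585
Δ = 0!·2!·12!/15! = 1/1365
Racah Σ t=0..0: t=0:+1/518400 = 1/518400
⇒ 3j(1 6 7; 0 0 0)² = 7/195, sgn -1
Racah Σ t=0..0: t=0:+1/79833600 = 1/79833600
⇒ 3j(1 6 7; 1 5 -6)² = 2/35, sgn -1
4πI² = N·(3j₀)²·(3jₘ)² = 6/5
I = +1·√(1.2/4π) = 0.30901936

0.309019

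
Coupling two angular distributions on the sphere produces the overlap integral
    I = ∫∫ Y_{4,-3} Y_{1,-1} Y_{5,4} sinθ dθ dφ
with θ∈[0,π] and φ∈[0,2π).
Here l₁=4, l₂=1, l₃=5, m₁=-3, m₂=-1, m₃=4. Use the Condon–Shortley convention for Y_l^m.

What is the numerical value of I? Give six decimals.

Checks pass: Σm=0; 10 even; l₃=5∈[3,5].
(2·4+1)(2·1+1)(2·5+1) = 297
Δ: 0! 8! 2! / 11! → 1/495
sum: t=0:+1/576 = 1/576
3j²(4 1 5; 0 0 0) = Δ·Π!·Σ² = 5/99  (sign -1)
sum: t=0:+1/10080 = 1/10080
3j²(4 1 5; -3 -1 4) = Δ·Π!·Σ² = 4/55  (sign -1)
combine: 4πI² = 297·5/99·4/55 = 12/11
take √, sign +1: I = 0.29463840

0.294638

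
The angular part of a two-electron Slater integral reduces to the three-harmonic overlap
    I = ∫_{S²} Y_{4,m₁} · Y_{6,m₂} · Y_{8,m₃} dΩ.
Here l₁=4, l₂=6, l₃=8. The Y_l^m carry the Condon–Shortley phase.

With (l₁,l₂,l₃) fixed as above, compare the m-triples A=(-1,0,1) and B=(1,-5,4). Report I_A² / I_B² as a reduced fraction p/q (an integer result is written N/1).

l's match ⇒ only the (l;m) 3-j factors differ between A and B.
A: triangle coeff Δ(4,6,8) = 1/23279256; Σ_t [0,2]: t=0:+1/4147200 t=1:−1/691200 t=2:+1/1244160 = -1/2488320; (3j)²=875/184756 [(4 6 8; -1 0 1)], sign=+1
B: triangle coeff Δ(4,6,8) = 1/23279256; Σ_t [0,1]: t=0:+1/26127360 t=1:−1/174182400 = 17/522547200; (3j)²=935/62244 [(4 6 8; 1 -5 4)], sign=+1
I_A²/I_B² = (875/184756)/(935/62244) = 11025/34969

11025/34969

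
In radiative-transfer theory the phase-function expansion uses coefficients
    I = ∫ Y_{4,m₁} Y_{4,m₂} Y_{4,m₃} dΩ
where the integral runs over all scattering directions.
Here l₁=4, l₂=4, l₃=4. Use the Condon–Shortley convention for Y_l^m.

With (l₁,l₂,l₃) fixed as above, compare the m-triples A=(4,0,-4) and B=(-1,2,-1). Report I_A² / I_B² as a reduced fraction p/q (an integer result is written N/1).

Same 4,4,4: normalisation and zero-m 3j drop out of the ratio.
A: Δ: 4! 4! 4! / 13! → 1/450450; sum: t=0:+1/13824 = 1/13824; 3j²(4 4 4; 4 0 -4) = Δ·Π!·Σ² = 14/1287  (sign +1)
B: Δ: 4! 4! 4! / 13! → 1/450450; sum: t=2:+1/576 t=3:−1/144 t=4:+1/576 = -1/288; 3j²(4 4 4; -1 2 -1) = Δ·Π!·Σ² = 20/1001  (sign +1)
I_A²/I_B² = (14/1287)/(20/1001) = 49/90

49/90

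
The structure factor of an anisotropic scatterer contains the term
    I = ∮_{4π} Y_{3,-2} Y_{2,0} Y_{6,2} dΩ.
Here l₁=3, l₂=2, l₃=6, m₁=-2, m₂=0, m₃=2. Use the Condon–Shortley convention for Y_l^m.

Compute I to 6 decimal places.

|3−2|≤6≤3+2 violated ⇒ I = 0

0.000000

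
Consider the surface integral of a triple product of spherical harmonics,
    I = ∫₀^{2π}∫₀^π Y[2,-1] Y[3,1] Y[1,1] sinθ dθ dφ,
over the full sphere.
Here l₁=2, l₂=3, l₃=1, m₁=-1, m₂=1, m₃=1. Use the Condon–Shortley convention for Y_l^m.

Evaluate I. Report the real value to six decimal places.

m-sum = -1 + 1 + 1 = 1 ≠ 0 ⇒ I = 0

0.000000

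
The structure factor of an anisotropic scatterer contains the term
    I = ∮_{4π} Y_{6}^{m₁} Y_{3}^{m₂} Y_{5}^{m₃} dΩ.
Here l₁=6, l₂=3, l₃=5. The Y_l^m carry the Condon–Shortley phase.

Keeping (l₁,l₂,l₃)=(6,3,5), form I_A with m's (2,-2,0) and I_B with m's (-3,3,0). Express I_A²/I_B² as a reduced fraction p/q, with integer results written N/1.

1/6

Same 6,3,5: normalisation and zero-m 3j drop out of the ratio.
A: Δ: 4! 8! 2! / 15! → 1/675675; sum: t=0:+1/13824 t=1:−1/8640 = -1/23040; 3j²(6 3 5; 2 -2 0) = Δ·Π!·Σ² = 2/429  (sign +1)
B: Δ: 4! 8! 2! / 15! → 1/675675; sum: t=4:+1/34560 = 1/34560; 3j²(6 3 5; -3 3 0) = Δ·Π!·Σ² = 4/143  (sign -1)
I_A²/I_B² = (2/429)/(4/143) = 1/6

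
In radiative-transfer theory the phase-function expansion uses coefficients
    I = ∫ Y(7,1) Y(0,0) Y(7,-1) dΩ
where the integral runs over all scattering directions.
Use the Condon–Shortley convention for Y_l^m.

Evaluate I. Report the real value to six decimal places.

Rules hold: Σm=0, L=14 even, 7≤7≤7.
N = 15·1·15 = 225
Δ = 0!·14!·0!/15! = 1/15
Racah Σ t=0..0: t=0:+1/25401600 = 1/25401600
⇒ 3j(7 0 7; 0 0 0)² = 1/15, sgn -1
Racah Σ t=0..0: t=0:+1/29030400 = 1/29030400
⇒ 3j(7 0 7; 1 0 -1)² = 1/15, sgn +1
4πI² = N·(3j₀)²·(3jₘ)² = 1/1
I = -1·√(1/4π) = -0.28209479

-0.282095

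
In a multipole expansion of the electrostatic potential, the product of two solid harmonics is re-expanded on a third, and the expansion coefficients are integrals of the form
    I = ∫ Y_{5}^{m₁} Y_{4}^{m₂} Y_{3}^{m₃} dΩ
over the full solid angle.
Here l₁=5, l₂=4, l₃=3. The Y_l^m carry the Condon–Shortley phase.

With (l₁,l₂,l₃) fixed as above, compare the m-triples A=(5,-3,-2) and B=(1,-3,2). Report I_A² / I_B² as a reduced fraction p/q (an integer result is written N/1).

210/121

Same 5,4,3: normalisation and zero-m 3j drop out of the ratio.
A: Δ: 6! 4! 2! / 13! → 1/180180; sum: t=0:+1/17280 = 1/17280; 3j²(5 4 3; 5 -3 -2) = Δ·Π!·Σ² = 35/858  (sign -1)
B: Δ: 6! 4! 2! / 13! → 1/180180; sum: t=0:+1/17280 t=1:−1/1440 = -11/17280; 3j²(5 4 3; 1 -3 2) = Δ·Π!·Σ² = 11/468  (sign +1)
I_A²/I_B² = (35/858)/(11/468) = 210/121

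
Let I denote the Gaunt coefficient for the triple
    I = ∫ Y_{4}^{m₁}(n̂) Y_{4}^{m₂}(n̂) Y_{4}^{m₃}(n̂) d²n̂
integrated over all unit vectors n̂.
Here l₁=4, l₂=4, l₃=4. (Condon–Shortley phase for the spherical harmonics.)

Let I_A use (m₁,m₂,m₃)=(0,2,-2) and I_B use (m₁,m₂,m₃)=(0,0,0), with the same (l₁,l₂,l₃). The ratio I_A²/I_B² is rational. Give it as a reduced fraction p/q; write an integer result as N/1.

l's match ⇒ only the (l;m) 3-j factors differ between A and B.
A: triangle coeff Δ(4,4,4) = 1/450450; Σ_t [2,4]: t=2:+1/384 t=3:−1/216 t=4:+1/2304 = -11/6912; (3j)²=11/1638 [(4 4 4; 0 2 -2)], sign=-1
B: triangle coeff Δ(4,4,4) = 1/450450; Σ_t [0,4]: t=0:+1/13824 t=1:−1/216 t=2:+1/64 t=3:−1/216 t=4:+1/13824 = 5/768; (3j)²=18/1001 [(4 4 4; 0 0 0)], sign=+1
I_A²/I_B² = (11/1638)/(18/1001) = 121/324

121/324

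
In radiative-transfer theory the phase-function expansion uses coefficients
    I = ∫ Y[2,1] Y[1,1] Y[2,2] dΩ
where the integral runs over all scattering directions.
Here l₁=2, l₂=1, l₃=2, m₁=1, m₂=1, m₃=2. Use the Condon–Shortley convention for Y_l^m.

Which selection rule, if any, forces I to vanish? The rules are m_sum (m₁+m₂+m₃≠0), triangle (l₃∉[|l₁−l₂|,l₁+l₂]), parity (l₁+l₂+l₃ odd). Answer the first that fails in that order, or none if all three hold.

azimuthal sum: 1 + 1 + 2 = 4  ✗
1 ≤ 2 ≤ 3 (triangle on l)
L = 2 + 1 + 2 = 5 (odd)

m_sum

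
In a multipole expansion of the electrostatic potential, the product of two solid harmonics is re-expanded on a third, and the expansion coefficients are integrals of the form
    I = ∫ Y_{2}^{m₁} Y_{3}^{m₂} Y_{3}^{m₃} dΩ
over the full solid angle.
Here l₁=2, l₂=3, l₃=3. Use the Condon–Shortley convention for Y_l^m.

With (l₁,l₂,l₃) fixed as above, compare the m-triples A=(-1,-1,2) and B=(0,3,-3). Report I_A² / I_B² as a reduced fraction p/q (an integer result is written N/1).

l's match ⇒ only the (l;m) 3-j factors differ between A and B.
A: triangle coeff Δ(2,3,3) = 1/3780; Σ_t [1,2]: t=1:−1/12 t=2:+1/48 = -1/16; (3j)²=1/28 [(2 3 3; -1 -1 2)], sign=+1
B: triangle coeff Δ(2,3,3) = 1/3780; Σ_t [2,2]: t=2:+1/96 = 1/96; (3j)²=5/84 [(2 3 3; 0 3 -3)], sign=+1
I_A²/I_B² = (1/28)/(5/84) = 3/5

3/5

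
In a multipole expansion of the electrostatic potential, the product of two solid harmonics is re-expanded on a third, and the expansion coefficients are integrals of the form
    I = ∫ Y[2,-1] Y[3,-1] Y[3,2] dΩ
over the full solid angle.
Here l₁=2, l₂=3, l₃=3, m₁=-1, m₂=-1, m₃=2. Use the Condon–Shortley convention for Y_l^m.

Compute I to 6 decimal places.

0.162868

Rules hold: Σm=0, L=8 even, 1≤3≤5.
N = 5·7·7 = 245
Δ = 2!·2!·4!/9! = 1/3780
Racah Σ t=0..2: t=0:+1/24 t=1:−1/4 t=2:+1/24 = -1/6
⇒ 3j(2 3 3; 0 0 0)² = 4/105, sgn +1
Racah Σ t=1..2: t=1:−1/12 t=2:+1/48 = -1/16
⇒ 3j(2 3 3; -1 -1 2)² = 1/28, sgn +1
4πI² = N·(3j₀)²·(3jₘ)² = 1/3
I = +1·√(0.333333/4π) = 0.16286750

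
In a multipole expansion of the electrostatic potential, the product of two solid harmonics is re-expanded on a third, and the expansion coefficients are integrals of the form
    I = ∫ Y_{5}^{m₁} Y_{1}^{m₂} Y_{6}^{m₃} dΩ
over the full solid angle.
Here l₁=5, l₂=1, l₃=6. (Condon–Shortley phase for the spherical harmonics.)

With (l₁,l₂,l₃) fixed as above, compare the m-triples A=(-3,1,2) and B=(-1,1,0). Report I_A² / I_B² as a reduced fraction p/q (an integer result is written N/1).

Same 5,1,6: normalisation and zero-m 3j drop out of the ratio.
A: Δ: 0! 10! 2! / 13! → 1/858; sum: t=0:+1/161280 = 1/161280; 3j²(5 1 6; -3 1 2) = Δ·Π!·Σ² = 1/143  (sign +1)
B: Δ: 0! 10! 2! / 13! → 1/858; sum: t=0:+1/34560 = 1/34560; 3j²(5 1 6; -1 1 0) = Δ·Π!·Σ² = 5/286  (sign +1)
I_A²/I_B² = (1/143)/(5/286) = 2/5

2/5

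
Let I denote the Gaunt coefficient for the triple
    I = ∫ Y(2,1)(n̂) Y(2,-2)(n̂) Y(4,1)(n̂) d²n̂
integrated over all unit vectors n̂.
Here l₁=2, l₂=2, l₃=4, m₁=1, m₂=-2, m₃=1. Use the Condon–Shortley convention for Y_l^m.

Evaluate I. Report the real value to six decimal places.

-0.090112

m-sum 0 ✓  L=8 even ✓  0≤4≤4 ✓
Π(2lᵢ+1) = 5×5×9 = 225
triangle coeff Δ(2,2,4) = 1/630
Σ_t [0,0]: t=0:+1/16 = 1/16
(3j)²=2/35 [(2 2 4; 0 0 0)], sign=+1
Σ_t [0,0]: t=0:+1/144 = 1/144
(3j)²=1/126 [(2 2 4; 1 -2 1)], sign=-1
⇒ 4πI² = 5/49
I = (-1)√(5/49/(4π)) = -0.09011188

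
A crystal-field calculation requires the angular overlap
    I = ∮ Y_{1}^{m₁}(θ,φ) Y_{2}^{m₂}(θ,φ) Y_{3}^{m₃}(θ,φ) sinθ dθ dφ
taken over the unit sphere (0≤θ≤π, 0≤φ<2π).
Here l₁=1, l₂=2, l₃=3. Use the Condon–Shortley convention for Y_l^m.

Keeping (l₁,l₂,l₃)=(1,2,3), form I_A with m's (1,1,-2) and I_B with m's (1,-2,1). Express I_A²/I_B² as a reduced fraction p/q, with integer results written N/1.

Same 1,2,3: normalisation and zero-m 3j drop out of the ratio.
A: Δ: 0! 2! 4! / 7! → 1/105; sum: t=0:+1/12 = 1/12; 3j²(1 2 3; 1 1 -2) = Δ·Π!·Σ² = 2/21  (sign -1)
B: Δ: 0! 2! 4! / 7! → 1/105; sum: t=0:+1/48 = 1/48; 3j²(1 2 3; 1 -2 1) = Δ·Π!·Σ² = 1/105  (sign +1)
I_A²/I_B² = (2/21)/(1/105) = 10/1

10/1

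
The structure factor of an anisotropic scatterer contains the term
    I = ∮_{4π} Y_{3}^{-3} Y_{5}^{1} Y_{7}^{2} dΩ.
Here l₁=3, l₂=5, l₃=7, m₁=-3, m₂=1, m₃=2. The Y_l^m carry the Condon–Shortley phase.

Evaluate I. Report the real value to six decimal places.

0.000000

Σlᵢ=15 odd — θ-integrand is odd under cosθ→−cosθ; I=0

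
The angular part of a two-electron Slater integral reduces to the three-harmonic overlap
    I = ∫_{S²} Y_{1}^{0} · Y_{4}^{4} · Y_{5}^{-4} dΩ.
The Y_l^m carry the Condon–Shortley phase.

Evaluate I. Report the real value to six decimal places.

0.147319

Checks pass: Σm=0; 10 even; l₃=5∈[3,5].
(2·1+1)(2·4+1)(2·5+1) = 297
Δ: 0! 2! 8! / 11! → 1/495
sum: t=0:+1/576 = 1/576
3j²(1 4 5; 0 0 0) = Δ·Π!·Σ² = 5/99  (sign -1)
sum: t=0:+1/40320 = 1/40320
3j²(1 4 5; 0 4 -4) = Δ·Π!·Σ² = 1/55  (sign -1)
combine: 4πI² = 297·5/99·1/55 = 3/11
take √, sign +1: I = 0.14731920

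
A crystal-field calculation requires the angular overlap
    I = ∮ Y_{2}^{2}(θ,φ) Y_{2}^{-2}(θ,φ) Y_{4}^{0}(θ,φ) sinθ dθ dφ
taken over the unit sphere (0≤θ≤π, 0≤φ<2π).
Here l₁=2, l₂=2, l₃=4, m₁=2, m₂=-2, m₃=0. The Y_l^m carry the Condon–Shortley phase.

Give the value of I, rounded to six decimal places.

0.040299

Rules hold: Σm=0, L=8 even, 0≤4≤4.
N = 5·5·9 = 225
Δ = 0!·4!·4!/9! = 1/630
Racah Σ t=0..0: t=0:+1/16 = 1/16
⇒ 3j(2 2 4; 0 0 0)² = 2/35, sgn +1
Racah Σ t=0..0: t=0:+1/576 = 1/576
⇒ 3j(2 2 4; 2 -2 0)² = 1/630, sgn +1
4πI² = N·(3j₀)²·(3jₘ)² = 1/49
I = +1·√(0.0204082/4π) = 0.04029926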